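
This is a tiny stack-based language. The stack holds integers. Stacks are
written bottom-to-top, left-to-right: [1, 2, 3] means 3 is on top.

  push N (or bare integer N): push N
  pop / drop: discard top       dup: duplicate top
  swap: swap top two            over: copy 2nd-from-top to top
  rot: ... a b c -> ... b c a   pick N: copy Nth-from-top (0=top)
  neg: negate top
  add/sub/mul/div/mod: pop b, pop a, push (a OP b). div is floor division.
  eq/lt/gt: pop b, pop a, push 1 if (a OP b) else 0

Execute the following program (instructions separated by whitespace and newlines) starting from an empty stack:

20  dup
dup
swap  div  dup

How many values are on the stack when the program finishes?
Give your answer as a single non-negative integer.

After 'push 20': stack = [20] (depth 1)
After 'dup': stack = [20, 20] (depth 2)
After 'dup': stack = [20, 20, 20] (depth 3)
After 'swap': stack = [20, 20, 20] (depth 3)
After 'div': stack = [20, 1] (depth 2)
After 'dup': stack = [20, 1, 1] (depth 3)

Answer: 3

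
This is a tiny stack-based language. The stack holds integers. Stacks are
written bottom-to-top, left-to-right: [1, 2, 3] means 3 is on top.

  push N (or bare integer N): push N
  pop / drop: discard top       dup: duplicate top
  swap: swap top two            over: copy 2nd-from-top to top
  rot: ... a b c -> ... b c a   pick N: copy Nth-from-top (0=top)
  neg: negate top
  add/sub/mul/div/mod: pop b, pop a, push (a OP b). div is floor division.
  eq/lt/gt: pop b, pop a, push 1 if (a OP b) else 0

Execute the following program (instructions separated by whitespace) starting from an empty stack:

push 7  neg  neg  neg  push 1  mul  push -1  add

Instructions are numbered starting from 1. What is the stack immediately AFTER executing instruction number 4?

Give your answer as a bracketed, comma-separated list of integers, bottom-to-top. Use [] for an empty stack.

Step 1 ('push 7'): [7]
Step 2 ('neg'): [-7]
Step 3 ('neg'): [7]
Step 4 ('neg'): [-7]

Answer: [-7]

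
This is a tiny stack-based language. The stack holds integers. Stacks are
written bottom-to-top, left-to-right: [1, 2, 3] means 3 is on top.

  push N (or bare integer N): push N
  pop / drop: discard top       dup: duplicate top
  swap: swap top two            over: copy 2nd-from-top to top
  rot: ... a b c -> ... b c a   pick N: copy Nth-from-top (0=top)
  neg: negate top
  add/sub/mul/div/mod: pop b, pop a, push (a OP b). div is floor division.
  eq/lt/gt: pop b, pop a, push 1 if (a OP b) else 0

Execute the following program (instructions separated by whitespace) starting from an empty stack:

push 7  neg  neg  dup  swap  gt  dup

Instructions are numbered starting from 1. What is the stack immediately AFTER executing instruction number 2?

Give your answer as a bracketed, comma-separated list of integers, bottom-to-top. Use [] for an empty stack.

Step 1 ('push 7'): [7]
Step 2 ('neg'): [-7]

Answer: [-7]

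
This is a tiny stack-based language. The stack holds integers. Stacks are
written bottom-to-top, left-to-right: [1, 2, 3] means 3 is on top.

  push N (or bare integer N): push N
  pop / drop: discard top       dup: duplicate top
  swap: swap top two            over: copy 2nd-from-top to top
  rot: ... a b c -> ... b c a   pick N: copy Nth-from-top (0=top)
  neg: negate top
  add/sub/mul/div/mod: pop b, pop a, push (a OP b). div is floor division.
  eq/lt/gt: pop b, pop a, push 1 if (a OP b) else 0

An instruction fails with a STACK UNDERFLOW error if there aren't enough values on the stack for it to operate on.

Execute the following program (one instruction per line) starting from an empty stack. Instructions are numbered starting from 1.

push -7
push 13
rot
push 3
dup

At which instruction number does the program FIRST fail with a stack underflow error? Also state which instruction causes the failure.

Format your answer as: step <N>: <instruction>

Answer: step 3: rot

Derivation:
Step 1 ('push -7'): stack = [-7], depth = 1
Step 2 ('push 13'): stack = [-7, 13], depth = 2
Step 3 ('rot'): needs 3 value(s) but depth is 2 — STACK UNDERFLOW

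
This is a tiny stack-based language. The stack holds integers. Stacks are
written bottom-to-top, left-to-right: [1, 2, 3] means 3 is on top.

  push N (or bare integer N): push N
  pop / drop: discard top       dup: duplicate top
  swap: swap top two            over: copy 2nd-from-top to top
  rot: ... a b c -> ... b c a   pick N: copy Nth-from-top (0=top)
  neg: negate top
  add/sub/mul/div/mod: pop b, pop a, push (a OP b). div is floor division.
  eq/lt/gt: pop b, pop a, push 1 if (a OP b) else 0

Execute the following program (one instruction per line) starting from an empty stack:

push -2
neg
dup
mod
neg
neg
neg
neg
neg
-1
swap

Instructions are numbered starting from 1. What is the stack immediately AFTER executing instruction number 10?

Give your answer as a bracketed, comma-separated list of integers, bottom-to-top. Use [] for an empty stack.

Answer: [0, -1]

Derivation:
Step 1 ('push -2'): [-2]
Step 2 ('neg'): [2]
Step 3 ('dup'): [2, 2]
Step 4 ('mod'): [0]
Step 5 ('neg'): [0]
Step 6 ('neg'): [0]
Step 7 ('neg'): [0]
Step 8 ('neg'): [0]
Step 9 ('neg'): [0]
Step 10 ('-1'): [0, -1]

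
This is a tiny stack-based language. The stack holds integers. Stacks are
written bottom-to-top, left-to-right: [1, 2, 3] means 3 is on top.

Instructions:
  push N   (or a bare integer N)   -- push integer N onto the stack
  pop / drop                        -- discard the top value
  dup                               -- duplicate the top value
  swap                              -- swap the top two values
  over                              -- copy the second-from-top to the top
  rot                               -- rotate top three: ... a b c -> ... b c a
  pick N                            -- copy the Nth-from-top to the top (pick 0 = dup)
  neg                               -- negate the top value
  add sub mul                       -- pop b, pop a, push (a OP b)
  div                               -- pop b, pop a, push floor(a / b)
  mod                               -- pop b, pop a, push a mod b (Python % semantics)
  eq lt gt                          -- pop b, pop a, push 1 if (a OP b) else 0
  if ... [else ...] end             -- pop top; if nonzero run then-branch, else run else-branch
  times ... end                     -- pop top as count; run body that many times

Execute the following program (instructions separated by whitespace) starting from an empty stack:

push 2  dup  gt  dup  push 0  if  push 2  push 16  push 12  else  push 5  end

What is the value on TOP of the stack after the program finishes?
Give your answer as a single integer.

Answer: 5

Derivation:
After 'push 2': [2]
After 'dup': [2, 2]
After 'gt': [0]
After 'dup': [0, 0]
After 'push 0': [0, 0, 0]
After 'if': [0, 0]
After 'push 5': [0, 0, 5]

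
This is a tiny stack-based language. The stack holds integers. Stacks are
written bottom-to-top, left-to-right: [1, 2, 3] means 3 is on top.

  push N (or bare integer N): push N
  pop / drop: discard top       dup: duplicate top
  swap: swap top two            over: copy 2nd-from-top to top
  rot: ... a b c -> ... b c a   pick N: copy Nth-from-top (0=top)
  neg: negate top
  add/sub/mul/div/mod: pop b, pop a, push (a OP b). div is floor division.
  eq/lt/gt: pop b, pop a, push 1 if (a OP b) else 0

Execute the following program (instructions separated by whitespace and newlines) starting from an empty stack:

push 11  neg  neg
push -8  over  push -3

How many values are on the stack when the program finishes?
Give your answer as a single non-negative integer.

After 'push 11': stack = [11] (depth 1)
After 'neg': stack = [-11] (depth 1)
After 'neg': stack = [11] (depth 1)
After 'push -8': stack = [11, -8] (depth 2)
After 'over': stack = [11, -8, 11] (depth 3)
After 'push -3': stack = [11, -8, 11, -3] (depth 4)

Answer: 4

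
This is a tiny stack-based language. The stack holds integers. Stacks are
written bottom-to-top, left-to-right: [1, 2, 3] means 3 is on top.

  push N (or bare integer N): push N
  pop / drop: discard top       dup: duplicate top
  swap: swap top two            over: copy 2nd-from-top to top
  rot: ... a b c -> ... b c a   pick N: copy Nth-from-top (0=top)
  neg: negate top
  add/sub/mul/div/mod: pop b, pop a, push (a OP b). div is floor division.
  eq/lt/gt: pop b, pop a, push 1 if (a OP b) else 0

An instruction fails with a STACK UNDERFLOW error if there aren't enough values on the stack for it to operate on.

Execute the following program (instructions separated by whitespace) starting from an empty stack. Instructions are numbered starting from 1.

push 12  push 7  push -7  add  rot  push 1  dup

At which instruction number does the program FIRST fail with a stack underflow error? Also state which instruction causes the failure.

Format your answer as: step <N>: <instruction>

Step 1 ('push 12'): stack = [12], depth = 1
Step 2 ('push 7'): stack = [12, 7], depth = 2
Step 3 ('push -7'): stack = [12, 7, -7], depth = 3
Step 4 ('add'): stack = [12, 0], depth = 2
Step 5 ('rot'): needs 3 value(s) but depth is 2 — STACK UNDERFLOW

Answer: step 5: rot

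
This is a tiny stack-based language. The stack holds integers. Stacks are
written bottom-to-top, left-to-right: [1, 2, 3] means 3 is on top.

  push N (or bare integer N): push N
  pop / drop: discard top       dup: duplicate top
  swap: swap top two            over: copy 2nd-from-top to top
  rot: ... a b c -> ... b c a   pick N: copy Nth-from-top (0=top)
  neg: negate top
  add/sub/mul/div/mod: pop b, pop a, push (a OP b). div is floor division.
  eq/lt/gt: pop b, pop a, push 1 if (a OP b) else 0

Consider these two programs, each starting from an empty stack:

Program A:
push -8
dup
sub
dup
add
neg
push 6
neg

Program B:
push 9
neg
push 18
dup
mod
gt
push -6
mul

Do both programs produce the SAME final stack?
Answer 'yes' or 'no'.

Program A trace:
  After 'push -8': [-8]
  After 'dup': [-8, -8]
  After 'sub': [0]
  After 'dup': [0, 0]
  After 'add': [0]
  After 'neg': [0]
  After 'push 6': [0, 6]
  After 'neg': [0, -6]
Program A final stack: [0, -6]

Program B trace:
  After 'push 9': [9]
  After 'neg': [-9]
  After 'push 18': [-9, 18]
  After 'dup': [-9, 18, 18]
  After 'mod': [-9, 0]
  After 'gt': [0]
  After 'push -6': [0, -6]
  After 'mul': [0]
Program B final stack: [0]
Same: no

Answer: no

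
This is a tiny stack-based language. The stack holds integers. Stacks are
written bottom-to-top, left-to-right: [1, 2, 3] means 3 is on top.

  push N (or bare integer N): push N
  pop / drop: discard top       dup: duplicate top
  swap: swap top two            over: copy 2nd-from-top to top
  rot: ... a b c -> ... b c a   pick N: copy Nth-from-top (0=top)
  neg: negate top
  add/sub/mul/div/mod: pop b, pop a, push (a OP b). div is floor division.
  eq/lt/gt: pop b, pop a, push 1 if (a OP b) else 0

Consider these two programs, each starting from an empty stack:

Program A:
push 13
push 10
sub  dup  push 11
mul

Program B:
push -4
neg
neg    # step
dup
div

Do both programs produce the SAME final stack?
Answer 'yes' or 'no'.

Answer: no

Derivation:
Program A trace:
  After 'push 13': [13]
  After 'push 10': [13, 10]
  After 'sub': [3]
  After 'dup': [3, 3]
  After 'push 11': [3, 3, 11]
  After 'mul': [3, 33]
Program A final stack: [3, 33]

Program B trace:
  After 'push -4': [-4]
  After 'neg': [4]
  After 'neg': [-4]
  After 'dup': [-4, -4]
  After 'div': [1]
Program B final stack: [1]
Same: no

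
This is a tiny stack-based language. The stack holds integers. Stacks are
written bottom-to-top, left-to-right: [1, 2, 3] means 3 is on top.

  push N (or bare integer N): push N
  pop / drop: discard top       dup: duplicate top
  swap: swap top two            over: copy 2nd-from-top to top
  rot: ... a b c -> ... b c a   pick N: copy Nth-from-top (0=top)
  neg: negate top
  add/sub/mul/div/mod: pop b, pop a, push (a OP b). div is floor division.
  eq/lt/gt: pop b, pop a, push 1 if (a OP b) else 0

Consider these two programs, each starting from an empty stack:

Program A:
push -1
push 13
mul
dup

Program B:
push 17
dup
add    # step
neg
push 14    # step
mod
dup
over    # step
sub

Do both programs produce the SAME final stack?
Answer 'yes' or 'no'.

Answer: no

Derivation:
Program A trace:
  After 'push -1': [-1]
  After 'push 13': [-1, 13]
  After 'mul': [-13]
  After 'dup': [-13, -13]
Program A final stack: [-13, -13]

Program B trace:
  After 'push 17': [17]
  After 'dup': [17, 17]
  After 'add': [34]
  After 'neg': [-34]
  After 'push 14': [-34, 14]
  After 'mod': [8]
  After 'dup': [8, 8]
  After 'over': [8, 8, 8]
  After 'sub': [8, 0]
Program B final stack: [8, 0]
Same: no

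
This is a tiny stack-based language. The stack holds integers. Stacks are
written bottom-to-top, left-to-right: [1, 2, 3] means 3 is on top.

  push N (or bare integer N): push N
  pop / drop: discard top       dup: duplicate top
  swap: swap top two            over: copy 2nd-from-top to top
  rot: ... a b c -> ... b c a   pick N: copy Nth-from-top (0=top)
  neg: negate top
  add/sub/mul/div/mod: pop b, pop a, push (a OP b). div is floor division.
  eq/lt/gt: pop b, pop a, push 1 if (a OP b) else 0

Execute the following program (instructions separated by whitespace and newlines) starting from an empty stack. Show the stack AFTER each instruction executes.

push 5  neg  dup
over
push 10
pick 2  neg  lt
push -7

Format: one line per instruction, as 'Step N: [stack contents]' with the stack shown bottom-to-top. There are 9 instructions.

Step 1: [5]
Step 2: [-5]
Step 3: [-5, -5]
Step 4: [-5, -5, -5]
Step 5: [-5, -5, -5, 10]
Step 6: [-5, -5, -5, 10, -5]
Step 7: [-5, -5, -5, 10, 5]
Step 8: [-5, -5, -5, 0]
Step 9: [-5, -5, -5, 0, -7]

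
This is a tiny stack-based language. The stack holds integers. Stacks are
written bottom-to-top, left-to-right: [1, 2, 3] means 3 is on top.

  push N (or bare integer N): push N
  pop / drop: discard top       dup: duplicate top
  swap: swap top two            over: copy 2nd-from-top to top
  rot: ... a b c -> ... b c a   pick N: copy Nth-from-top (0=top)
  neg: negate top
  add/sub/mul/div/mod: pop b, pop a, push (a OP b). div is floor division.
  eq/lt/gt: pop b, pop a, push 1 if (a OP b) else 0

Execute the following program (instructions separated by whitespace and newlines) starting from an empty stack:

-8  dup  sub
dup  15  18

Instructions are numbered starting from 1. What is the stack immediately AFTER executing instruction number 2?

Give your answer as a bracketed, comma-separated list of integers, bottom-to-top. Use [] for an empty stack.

Answer: [-8, -8]

Derivation:
Step 1 ('-8'): [-8]
Step 2 ('dup'): [-8, -8]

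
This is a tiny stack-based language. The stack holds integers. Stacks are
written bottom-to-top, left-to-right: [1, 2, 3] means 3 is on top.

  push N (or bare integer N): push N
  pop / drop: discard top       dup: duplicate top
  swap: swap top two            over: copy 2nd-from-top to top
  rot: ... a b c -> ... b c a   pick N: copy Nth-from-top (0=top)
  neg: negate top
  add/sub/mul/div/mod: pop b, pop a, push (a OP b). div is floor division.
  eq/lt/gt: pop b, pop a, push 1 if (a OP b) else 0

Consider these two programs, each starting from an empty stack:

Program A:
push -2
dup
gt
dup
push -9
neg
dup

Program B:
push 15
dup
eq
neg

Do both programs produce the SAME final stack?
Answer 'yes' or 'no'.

Answer: no

Derivation:
Program A trace:
  After 'push -2': [-2]
  After 'dup': [-2, -2]
  After 'gt': [0]
  After 'dup': [0, 0]
  After 'push -9': [0, 0, -9]
  After 'neg': [0, 0, 9]
  After 'dup': [0, 0, 9, 9]
Program A final stack: [0, 0, 9, 9]

Program B trace:
  After 'push 15': [15]
  After 'dup': [15, 15]
  After 'eq': [1]
  After 'neg': [-1]
Program B final stack: [-1]
Same: no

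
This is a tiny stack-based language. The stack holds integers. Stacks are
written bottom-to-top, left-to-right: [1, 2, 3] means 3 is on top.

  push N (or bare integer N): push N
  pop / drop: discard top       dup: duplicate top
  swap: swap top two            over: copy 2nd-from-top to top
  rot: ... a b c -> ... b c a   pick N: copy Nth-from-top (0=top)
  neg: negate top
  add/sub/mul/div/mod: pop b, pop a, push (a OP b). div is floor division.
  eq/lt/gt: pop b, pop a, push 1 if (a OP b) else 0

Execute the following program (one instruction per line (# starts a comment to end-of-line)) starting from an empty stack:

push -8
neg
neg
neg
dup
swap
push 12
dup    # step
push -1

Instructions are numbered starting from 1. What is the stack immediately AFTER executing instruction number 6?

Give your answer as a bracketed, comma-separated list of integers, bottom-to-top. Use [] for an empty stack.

Answer: [8, 8]

Derivation:
Step 1 ('push -8'): [-8]
Step 2 ('neg'): [8]
Step 3 ('neg'): [-8]
Step 4 ('neg'): [8]
Step 5 ('dup'): [8, 8]
Step 6 ('swap'): [8, 8]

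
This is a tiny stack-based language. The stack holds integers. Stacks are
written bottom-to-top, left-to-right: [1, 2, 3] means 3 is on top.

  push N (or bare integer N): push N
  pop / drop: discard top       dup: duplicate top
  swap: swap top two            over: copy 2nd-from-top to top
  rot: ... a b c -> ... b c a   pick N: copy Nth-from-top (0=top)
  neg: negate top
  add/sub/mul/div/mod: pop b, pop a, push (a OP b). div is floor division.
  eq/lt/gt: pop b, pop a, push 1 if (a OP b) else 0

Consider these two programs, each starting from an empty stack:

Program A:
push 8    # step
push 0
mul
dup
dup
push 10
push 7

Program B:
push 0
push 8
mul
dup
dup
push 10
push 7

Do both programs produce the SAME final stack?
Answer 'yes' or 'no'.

Program A trace:
  After 'push 8': [8]
  After 'push 0': [8, 0]
  After 'mul': [0]
  After 'dup': [0, 0]
  After 'dup': [0, 0, 0]
  After 'push 10': [0, 0, 0, 10]
  After 'push 7': [0, 0, 0, 10, 7]
Program A final stack: [0, 0, 0, 10, 7]

Program B trace:
  After 'push 0': [0]
  After 'push 8': [0, 8]
  After 'mul': [0]
  After 'dup': [0, 0]
  After 'dup': [0, 0, 0]
  After 'push 10': [0, 0, 0, 10]
  After 'push 7': [0, 0, 0, 10, 7]
Program B final stack: [0, 0, 0, 10, 7]
Same: yes

Answer: yes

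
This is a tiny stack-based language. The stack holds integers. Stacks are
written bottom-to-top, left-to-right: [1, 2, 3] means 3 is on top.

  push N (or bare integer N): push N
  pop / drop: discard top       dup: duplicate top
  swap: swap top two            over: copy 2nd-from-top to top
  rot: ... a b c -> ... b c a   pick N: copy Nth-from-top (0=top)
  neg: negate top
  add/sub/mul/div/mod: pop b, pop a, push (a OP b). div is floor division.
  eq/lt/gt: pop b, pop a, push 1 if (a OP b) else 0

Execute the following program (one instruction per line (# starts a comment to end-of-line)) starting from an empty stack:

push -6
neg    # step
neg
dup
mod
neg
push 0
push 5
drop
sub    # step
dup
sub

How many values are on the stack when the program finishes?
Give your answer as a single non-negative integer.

After 'push -6': stack = [-6] (depth 1)
After 'neg': stack = [6] (depth 1)
After 'neg': stack = [-6] (depth 1)
After 'dup': stack = [-6, -6] (depth 2)
After 'mod': stack = [0] (depth 1)
After 'neg': stack = [0] (depth 1)
After 'push 0': stack = [0, 0] (depth 2)
After 'push 5': stack = [0, 0, 5] (depth 3)
After 'drop': stack = [0, 0] (depth 2)
After 'sub': stack = [0] (depth 1)
After 'dup': stack = [0, 0] (depth 2)
After 'sub': stack = [0] (depth 1)

Answer: 1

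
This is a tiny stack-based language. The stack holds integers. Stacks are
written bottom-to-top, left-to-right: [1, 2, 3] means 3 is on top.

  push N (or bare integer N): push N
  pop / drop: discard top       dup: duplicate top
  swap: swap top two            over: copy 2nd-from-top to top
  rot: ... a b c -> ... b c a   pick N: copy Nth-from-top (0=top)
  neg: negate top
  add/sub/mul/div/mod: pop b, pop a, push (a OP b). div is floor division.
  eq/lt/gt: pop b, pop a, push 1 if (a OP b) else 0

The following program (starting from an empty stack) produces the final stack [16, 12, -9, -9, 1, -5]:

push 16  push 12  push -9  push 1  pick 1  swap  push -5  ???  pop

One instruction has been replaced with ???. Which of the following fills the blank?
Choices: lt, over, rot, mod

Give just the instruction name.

Stack before ???: [16, 12, -9, -9, 1, -5]
Stack after ???:  [16, 12, -9, -9, 1, -5, 1]
Checking each choice:
  lt: produces [16, 12, -9, -9]
  over: MATCH
  rot: produces [16, 12, -9, 1, -5]
  mod: produces [16, 12, -9, -9]


Answer: over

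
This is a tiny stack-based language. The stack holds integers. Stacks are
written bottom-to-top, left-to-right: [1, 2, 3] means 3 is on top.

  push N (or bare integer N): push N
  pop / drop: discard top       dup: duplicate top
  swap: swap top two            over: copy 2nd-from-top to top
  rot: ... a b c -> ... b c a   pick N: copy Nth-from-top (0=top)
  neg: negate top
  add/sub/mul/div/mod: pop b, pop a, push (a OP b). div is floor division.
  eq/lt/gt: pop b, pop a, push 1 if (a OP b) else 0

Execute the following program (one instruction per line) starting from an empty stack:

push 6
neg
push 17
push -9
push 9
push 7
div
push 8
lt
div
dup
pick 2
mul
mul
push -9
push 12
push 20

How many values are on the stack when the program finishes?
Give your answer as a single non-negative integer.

After 'push 6': stack = [6] (depth 1)
After 'neg': stack = [-6] (depth 1)
After 'push 17': stack = [-6, 17] (depth 2)
After 'push -9': stack = [-6, 17, -9] (depth 3)
After 'push 9': stack = [-6, 17, -9, 9] (depth 4)
After 'push 7': stack = [-6, 17, -9, 9, 7] (depth 5)
After 'div': stack = [-6, 17, -9, 1] (depth 4)
After 'push 8': stack = [-6, 17, -9, 1, 8] (depth 5)
After 'lt': stack = [-6, 17, -9, 1] (depth 4)
After 'div': stack = [-6, 17, -9] (depth 3)
After 'dup': stack = [-6, 17, -9, -9] (depth 4)
After 'pick 2': stack = [-6, 17, -9, -9, 17] (depth 5)
After 'mul': stack = [-6, 17, -9, -153] (depth 4)
After 'mul': stack = [-6, 17, 1377] (depth 3)
After 'push -9': stack = [-6, 17, 1377, -9] (depth 4)
After 'push 12': stack = [-6, 17, 1377, -9, 12] (depth 5)
After 'push 20': stack = [-6, 17, 1377, -9, 12, 20] (depth 6)

Answer: 6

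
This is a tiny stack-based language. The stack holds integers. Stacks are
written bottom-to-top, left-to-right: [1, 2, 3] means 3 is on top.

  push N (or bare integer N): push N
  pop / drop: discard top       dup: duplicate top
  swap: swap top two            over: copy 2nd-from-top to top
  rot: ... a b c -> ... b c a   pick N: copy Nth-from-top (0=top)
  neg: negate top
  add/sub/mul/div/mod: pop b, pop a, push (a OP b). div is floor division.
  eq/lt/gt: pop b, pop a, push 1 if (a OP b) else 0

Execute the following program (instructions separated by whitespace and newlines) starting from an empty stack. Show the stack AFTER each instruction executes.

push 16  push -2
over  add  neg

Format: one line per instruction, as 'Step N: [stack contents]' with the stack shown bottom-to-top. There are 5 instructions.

Step 1: [16]
Step 2: [16, -2]
Step 3: [16, -2, 16]
Step 4: [16, 14]
Step 5: [16, -14]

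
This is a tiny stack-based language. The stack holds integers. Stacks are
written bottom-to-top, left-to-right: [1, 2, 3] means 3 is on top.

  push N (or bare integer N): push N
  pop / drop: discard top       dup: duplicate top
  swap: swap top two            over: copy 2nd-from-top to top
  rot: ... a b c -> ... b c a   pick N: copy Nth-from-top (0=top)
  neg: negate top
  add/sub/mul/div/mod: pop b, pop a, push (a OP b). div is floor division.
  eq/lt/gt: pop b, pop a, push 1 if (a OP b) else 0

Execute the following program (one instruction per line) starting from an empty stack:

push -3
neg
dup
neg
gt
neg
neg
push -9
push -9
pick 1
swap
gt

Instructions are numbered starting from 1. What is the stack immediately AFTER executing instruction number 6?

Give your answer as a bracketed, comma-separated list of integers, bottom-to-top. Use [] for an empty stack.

Answer: [-1]

Derivation:
Step 1 ('push -3'): [-3]
Step 2 ('neg'): [3]
Step 3 ('dup'): [3, 3]
Step 4 ('neg'): [3, -3]
Step 5 ('gt'): [1]
Step 6 ('neg'): [-1]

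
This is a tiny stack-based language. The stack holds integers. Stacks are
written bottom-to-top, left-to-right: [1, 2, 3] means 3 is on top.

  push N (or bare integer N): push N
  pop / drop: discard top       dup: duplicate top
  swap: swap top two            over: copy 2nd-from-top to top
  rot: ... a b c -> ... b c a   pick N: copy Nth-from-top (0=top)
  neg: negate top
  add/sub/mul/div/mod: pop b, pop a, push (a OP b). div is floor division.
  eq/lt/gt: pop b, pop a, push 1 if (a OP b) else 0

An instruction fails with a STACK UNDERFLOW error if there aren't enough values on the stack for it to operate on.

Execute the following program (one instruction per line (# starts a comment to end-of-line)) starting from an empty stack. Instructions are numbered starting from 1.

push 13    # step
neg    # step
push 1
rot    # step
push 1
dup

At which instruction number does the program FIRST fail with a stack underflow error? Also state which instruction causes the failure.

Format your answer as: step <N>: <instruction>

Answer: step 4: rot

Derivation:
Step 1 ('push 13'): stack = [13], depth = 1
Step 2 ('neg'): stack = [-13], depth = 1
Step 3 ('push 1'): stack = [-13, 1], depth = 2
Step 4 ('rot'): needs 3 value(s) but depth is 2 — STACK UNDERFLOW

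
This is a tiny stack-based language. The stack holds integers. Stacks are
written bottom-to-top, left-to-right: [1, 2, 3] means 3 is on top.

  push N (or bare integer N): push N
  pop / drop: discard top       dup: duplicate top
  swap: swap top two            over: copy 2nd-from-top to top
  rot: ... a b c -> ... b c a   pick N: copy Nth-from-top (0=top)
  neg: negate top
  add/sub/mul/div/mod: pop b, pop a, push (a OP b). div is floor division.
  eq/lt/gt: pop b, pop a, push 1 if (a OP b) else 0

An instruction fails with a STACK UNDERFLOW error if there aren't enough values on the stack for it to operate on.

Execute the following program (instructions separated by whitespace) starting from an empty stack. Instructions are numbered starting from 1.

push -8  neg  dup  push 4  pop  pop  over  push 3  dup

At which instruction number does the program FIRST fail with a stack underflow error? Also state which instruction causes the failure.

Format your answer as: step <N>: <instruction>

Answer: step 7: over

Derivation:
Step 1 ('push -8'): stack = [-8], depth = 1
Step 2 ('neg'): stack = [8], depth = 1
Step 3 ('dup'): stack = [8, 8], depth = 2
Step 4 ('push 4'): stack = [8, 8, 4], depth = 3
Step 5 ('pop'): stack = [8, 8], depth = 2
Step 6 ('pop'): stack = [8], depth = 1
Step 7 ('over'): needs 2 value(s) but depth is 1 — STACK UNDERFLOW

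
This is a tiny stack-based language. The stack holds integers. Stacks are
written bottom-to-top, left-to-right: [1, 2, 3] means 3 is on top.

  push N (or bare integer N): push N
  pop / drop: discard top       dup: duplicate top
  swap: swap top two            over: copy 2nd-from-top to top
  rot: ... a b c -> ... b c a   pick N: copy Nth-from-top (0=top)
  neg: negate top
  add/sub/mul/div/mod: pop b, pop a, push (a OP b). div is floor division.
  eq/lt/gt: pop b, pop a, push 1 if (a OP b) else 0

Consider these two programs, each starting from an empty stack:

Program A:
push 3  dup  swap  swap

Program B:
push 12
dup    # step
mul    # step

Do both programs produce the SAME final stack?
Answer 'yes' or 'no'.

Program A trace:
  After 'push 3': [3]
  After 'dup': [3, 3]
  After 'swap': [3, 3]
  After 'swap': [3, 3]
Program A final stack: [3, 3]

Program B trace:
  After 'push 12': [12]
  After 'dup': [12, 12]
  After 'mul': [144]
Program B final stack: [144]
Same: no

Answer: no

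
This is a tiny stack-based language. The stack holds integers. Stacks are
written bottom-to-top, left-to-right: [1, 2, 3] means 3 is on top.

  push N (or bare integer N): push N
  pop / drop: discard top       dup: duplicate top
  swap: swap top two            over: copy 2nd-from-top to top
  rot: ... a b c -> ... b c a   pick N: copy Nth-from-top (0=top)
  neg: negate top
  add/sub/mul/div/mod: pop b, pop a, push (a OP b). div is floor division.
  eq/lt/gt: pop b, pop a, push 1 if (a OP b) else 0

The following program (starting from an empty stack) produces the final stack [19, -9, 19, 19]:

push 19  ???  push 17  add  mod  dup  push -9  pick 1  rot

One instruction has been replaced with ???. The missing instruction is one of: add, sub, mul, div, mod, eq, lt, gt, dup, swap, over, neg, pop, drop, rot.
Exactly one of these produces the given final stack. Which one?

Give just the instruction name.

Stack before ???: [19]
Stack after ???:  [19, 19]
The instruction that transforms [19] -> [19, 19] is: dup

Answer: dup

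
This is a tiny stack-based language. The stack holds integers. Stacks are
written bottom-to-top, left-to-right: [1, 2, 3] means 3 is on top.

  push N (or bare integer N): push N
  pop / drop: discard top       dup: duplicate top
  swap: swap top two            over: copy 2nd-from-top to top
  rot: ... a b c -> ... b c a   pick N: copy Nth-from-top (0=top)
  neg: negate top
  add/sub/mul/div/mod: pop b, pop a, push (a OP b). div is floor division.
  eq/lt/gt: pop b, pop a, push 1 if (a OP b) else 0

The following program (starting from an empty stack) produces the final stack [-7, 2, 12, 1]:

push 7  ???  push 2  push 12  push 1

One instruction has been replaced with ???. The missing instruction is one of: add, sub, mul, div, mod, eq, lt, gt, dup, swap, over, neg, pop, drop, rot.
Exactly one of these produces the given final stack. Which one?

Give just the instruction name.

Stack before ???: [7]
Stack after ???:  [-7]
The instruction that transforms [7] -> [-7] is: neg

Answer: neg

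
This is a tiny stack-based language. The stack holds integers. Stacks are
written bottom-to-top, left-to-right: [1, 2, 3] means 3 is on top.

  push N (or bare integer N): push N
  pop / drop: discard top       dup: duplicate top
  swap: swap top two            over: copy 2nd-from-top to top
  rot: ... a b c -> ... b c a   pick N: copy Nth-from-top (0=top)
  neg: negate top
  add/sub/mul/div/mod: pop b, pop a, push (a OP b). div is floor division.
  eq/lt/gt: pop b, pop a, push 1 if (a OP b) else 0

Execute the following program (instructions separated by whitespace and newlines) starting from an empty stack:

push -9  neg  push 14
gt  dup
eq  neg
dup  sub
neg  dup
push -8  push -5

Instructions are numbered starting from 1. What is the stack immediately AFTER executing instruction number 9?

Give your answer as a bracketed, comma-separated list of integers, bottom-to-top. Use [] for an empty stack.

Answer: [0]

Derivation:
Step 1 ('push -9'): [-9]
Step 2 ('neg'): [9]
Step 3 ('push 14'): [9, 14]
Step 4 ('gt'): [0]
Step 5 ('dup'): [0, 0]
Step 6 ('eq'): [1]
Step 7 ('neg'): [-1]
Step 8 ('dup'): [-1, -1]
Step 9 ('sub'): [0]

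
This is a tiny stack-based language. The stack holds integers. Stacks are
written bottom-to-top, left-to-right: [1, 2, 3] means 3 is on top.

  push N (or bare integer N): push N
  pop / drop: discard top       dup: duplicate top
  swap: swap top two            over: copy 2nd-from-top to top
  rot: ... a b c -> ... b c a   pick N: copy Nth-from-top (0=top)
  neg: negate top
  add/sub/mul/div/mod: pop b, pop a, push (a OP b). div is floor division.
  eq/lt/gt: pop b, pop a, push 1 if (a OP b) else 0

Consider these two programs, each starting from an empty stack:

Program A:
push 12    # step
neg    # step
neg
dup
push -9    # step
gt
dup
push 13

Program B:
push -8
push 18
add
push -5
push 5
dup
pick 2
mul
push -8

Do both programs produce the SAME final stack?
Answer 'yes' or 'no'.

Program A trace:
  After 'push 12': [12]
  After 'neg': [-12]
  After 'neg': [12]
  After 'dup': [12, 12]
  After 'push -9': [12, 12, -9]
  After 'gt': [12, 1]
  After 'dup': [12, 1, 1]
  After 'push 13': [12, 1, 1, 13]
Program A final stack: [12, 1, 1, 13]

Program B trace:
  After 'push -8': [-8]
  After 'push 18': [-8, 18]
  After 'add': [10]
  After 'push -5': [10, -5]
  After 'push 5': [10, -5, 5]
  After 'dup': [10, -5, 5, 5]
  After 'pick 2': [10, -5, 5, 5, -5]
  After 'mul': [10, -5, 5, -25]
  After 'push -8': [10, -5, 5, -25, -8]
Program B final stack: [10, -5, 5, -25, -8]
Same: no

Answer: no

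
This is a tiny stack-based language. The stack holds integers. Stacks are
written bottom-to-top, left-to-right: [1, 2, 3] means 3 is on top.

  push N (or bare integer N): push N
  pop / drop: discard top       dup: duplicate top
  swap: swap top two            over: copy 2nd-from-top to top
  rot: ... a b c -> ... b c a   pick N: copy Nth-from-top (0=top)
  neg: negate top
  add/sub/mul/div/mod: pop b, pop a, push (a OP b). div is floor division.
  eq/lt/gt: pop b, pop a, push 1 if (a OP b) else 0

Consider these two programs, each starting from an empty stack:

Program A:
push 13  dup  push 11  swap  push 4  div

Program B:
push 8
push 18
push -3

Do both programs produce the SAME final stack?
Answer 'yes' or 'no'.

Program A trace:
  After 'push 13': [13]
  After 'dup': [13, 13]
  After 'push 11': [13, 13, 11]
  After 'swap': [13, 11, 13]
  After 'push 4': [13, 11, 13, 4]
  After 'div': [13, 11, 3]
Program A final stack: [13, 11, 3]

Program B trace:
  After 'push 8': [8]
  After 'push 18': [8, 18]
  After 'push -3': [8, 18, -3]
Program B final stack: [8, 18, -3]
Same: no

Answer: no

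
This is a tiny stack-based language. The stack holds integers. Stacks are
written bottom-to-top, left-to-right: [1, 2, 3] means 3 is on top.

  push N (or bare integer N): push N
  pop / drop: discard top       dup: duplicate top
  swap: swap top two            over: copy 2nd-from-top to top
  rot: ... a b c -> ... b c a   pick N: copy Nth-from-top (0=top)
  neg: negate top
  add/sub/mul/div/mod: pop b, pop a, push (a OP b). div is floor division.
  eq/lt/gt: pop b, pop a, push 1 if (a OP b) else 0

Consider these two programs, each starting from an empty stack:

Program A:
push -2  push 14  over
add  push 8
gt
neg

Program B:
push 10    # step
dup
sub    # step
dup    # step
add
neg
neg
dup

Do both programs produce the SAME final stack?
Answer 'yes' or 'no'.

Program A trace:
  After 'push -2': [-2]
  After 'push 14': [-2, 14]
  After 'over': [-2, 14, -2]
  After 'add': [-2, 12]
  After 'push 8': [-2, 12, 8]
  After 'gt': [-2, 1]
  After 'neg': [-2, -1]
Program A final stack: [-2, -1]

Program B trace:
  After 'push 10': [10]
  After 'dup': [10, 10]
  After 'sub': [0]
  After 'dup': [0, 0]
  After 'add': [0]
  After 'neg': [0]
  After 'neg': [0]
  After 'dup': [0, 0]
Program B final stack: [0, 0]
Same: no

Answer: no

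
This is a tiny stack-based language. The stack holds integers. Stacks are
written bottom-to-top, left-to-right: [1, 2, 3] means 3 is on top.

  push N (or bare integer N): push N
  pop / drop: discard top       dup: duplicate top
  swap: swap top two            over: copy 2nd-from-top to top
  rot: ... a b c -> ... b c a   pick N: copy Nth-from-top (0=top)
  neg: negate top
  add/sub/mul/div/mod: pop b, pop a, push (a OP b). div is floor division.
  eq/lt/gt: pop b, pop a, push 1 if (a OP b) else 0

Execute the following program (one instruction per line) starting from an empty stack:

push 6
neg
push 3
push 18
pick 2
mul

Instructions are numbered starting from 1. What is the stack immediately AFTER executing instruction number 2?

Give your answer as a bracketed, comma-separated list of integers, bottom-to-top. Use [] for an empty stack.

Answer: [-6]

Derivation:
Step 1 ('push 6'): [6]
Step 2 ('neg'): [-6]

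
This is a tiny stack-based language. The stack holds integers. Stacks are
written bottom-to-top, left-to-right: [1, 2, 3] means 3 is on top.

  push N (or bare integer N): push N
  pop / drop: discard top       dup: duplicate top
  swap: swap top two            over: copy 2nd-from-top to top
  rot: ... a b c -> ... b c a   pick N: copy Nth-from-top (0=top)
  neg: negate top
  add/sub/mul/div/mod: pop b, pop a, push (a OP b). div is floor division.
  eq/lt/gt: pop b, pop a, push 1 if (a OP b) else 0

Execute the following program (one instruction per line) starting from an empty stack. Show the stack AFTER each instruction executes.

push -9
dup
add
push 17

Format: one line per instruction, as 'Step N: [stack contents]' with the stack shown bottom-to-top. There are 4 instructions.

Step 1: [-9]
Step 2: [-9, -9]
Step 3: [-18]
Step 4: [-18, 17]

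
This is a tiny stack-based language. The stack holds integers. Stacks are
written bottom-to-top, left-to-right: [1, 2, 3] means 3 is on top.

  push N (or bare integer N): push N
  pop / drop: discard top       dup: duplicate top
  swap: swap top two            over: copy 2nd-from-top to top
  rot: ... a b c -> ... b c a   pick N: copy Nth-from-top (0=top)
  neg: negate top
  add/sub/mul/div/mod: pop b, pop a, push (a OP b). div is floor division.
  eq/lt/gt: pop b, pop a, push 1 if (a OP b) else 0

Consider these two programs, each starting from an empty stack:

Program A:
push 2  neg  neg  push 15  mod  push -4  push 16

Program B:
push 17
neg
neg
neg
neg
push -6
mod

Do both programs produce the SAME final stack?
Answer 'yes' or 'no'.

Program A trace:
  After 'push 2': [2]
  After 'neg': [-2]
  After 'neg': [2]
  After 'push 15': [2, 15]
  After 'mod': [2]
  After 'push -4': [2, -4]
  After 'push 16': [2, -4, 16]
Program A final stack: [2, -4, 16]

Program B trace:
  After 'push 17': [17]
  After 'neg': [-17]
  After 'neg': [17]
  After 'neg': [-17]
  After 'neg': [17]
  After 'push -6': [17, -6]
  After 'mod': [-1]
Program B final stack: [-1]
Same: no

Answer: no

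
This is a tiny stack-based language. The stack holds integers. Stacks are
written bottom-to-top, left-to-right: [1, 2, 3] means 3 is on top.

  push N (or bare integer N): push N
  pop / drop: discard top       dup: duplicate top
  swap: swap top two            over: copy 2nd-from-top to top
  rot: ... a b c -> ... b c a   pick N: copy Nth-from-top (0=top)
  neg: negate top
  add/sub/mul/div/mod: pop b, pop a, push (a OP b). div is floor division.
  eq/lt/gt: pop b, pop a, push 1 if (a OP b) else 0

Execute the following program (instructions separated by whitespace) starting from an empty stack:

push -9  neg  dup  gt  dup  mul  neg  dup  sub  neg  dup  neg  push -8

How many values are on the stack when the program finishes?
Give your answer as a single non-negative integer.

Answer: 3

Derivation:
After 'push -9': stack = [-9] (depth 1)
After 'neg': stack = [9] (depth 1)
After 'dup': stack = [9, 9] (depth 2)
After 'gt': stack = [0] (depth 1)
After 'dup': stack = [0, 0] (depth 2)
After 'mul': stack = [0] (depth 1)
After 'neg': stack = [0] (depth 1)
After 'dup': stack = [0, 0] (depth 2)
After 'sub': stack = [0] (depth 1)
After 'neg': stack = [0] (depth 1)
After 'dup': stack = [0, 0] (depth 2)
After 'neg': stack = [0, 0] (depth 2)
After 'push -8': stack = [0, 0, -8] (depth 3)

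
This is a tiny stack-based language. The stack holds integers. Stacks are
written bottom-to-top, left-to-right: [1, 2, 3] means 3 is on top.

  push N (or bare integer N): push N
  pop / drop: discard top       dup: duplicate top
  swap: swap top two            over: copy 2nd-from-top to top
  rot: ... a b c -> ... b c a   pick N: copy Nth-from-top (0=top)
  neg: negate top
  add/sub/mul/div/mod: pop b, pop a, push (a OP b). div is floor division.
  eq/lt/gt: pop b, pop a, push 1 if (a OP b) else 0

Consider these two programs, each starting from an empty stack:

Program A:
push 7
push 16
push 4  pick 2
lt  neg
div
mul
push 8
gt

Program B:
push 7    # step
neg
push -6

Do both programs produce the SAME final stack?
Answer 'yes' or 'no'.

Answer: no

Derivation:
Program A trace:
  After 'push 7': [7]
  After 'push 16': [7, 16]
  After 'push 4': [7, 16, 4]
  After 'pick 2': [7, 16, 4, 7]
  After 'lt': [7, 16, 1]
  After 'neg': [7, 16, -1]
  After 'div': [7, -16]
  After 'mul': [-112]
  After 'push 8': [-112, 8]
  After 'gt': [0]
Program A final stack: [0]

Program B trace:
  After 'push 7': [7]
  After 'neg': [-7]
  After 'push -6': [-7, -6]
Program B final stack: [-7, -6]
Same: no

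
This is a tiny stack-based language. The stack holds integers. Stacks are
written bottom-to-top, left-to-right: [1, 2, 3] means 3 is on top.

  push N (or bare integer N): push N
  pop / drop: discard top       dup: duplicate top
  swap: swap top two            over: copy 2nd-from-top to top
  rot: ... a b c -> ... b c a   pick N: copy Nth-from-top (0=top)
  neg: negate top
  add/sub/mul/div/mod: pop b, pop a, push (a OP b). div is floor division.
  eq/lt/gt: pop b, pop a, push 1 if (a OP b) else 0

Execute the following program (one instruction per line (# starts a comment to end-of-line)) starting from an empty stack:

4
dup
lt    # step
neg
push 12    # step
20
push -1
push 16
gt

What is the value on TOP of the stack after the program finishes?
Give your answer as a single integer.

After 'push 4': [4]
After 'dup': [4, 4]
After 'lt': [0]
After 'neg': [0]
After 'push 12': [0, 12]
After 'push 20': [0, 12, 20]
After 'push -1': [0, 12, 20, -1]
After 'push 16': [0, 12, 20, -1, 16]
After 'gt': [0, 12, 20, 0]

Answer: 0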